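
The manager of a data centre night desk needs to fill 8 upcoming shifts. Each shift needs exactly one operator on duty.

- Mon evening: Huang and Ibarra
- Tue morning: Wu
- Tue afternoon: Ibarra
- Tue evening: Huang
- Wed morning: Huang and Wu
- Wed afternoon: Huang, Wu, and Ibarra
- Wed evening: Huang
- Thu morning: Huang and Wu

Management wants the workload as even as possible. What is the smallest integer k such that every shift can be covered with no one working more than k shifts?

With 3 operators and 8 worker-slots to fill, someone must work at least ⌈8/3⌉ = 3 shifts, so k ≥ 3.
k = 3 works: Mon evening→Huang, Tue morning→Wu, Tue afternoon→Ibarra, Tue evening→Huang, Wed morning→Wu, Wed afternoon→Ibarra, Wed evening→Huang, Thu morning→Wu.
Loads: Huang 3, Wu 3, Ibarra 2 — all ≤ 3.

3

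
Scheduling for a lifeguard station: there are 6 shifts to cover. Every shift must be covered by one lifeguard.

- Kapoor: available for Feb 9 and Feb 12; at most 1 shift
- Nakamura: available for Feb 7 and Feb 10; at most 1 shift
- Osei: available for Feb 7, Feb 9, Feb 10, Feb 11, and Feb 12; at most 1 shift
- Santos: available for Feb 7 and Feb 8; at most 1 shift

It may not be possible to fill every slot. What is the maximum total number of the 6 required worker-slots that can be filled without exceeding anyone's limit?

Total capacity across all lifeguards is 1+1+1+1 = 4, and 6 slots are needed, so at most 4 can be filled.
An assignment achieving 4: Feb 8→Santos, Feb 9→Kapoor, Feb 10→Nakamura, Feb 11→Osei.
Loads: Kapoor 1/1, Nakamura 1/1, Osei 1/1, Santos 1/1.

4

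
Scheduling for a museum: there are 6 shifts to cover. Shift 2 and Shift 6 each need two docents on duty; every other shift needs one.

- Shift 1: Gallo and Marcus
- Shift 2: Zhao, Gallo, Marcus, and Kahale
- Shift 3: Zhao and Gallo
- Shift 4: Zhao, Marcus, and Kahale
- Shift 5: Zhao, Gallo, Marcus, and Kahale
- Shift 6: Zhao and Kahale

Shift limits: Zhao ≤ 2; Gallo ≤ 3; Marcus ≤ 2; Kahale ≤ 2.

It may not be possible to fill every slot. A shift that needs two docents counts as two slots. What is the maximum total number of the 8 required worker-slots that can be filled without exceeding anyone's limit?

8

Total capacity across all docents is 2+3+2+2 = 9, and 8 slots are needed, so at most 8 can be filled.
An assignment achieving 8: Shift 1→Gallo, Shift 2→Gallo+Marcus, Shift 3→Zhao, Shift 4→Marcus, Shift 5→Gallo, Shift 6→Zhao+Kahale.
Loads: Zhao 2/2, Gallo 3/3, Marcus 2/2, Kahale 1/2.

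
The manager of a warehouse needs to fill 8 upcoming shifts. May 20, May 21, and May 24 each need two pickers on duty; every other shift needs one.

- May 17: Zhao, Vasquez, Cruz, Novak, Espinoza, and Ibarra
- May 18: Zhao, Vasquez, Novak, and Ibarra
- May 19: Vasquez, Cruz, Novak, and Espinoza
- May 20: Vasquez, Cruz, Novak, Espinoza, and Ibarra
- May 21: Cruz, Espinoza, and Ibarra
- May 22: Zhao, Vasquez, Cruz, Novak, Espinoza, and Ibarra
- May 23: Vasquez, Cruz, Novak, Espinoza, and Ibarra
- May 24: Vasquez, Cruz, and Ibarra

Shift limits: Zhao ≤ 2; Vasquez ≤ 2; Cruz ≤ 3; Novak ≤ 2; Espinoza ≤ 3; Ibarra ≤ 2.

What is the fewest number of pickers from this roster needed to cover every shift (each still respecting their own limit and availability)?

5

11 slots to fill and no one can take more than 3, so at least ⌈11/3⌉ = 4 pickers are needed.
Any 4 pickers together have capacity at most 3+3+2+2 = 10 < 11 slots, so 4 can never suffice.
Zhao, Vasquez, Cruz, Novak, and Espinoza alone can cover everything: May 17→Zhao, May 18→Zhao, May 19→Vasquez, May 20→Novak+Espinoza, May 21→Cruz+Espinoza, May 22→Novak, May 23→Cruz, May 24→Vasquez+Cruz.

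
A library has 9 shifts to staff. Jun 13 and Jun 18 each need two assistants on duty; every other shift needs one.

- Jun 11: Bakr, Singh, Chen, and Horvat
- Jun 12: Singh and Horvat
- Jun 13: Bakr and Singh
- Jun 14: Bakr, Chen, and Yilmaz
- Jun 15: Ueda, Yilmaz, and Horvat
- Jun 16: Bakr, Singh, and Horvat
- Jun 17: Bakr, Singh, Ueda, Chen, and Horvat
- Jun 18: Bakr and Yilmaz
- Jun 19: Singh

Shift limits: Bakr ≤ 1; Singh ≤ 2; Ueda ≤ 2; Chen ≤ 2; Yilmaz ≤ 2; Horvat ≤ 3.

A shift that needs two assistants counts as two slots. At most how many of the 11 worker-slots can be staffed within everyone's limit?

10

Total capacity across all assistants is 1+2+2+2+2+3 = 12, and 11 slots are needed, so at most 11 can be filled.
Shifts {Jun 13, Jun 18} need 4 slots but only Bakr, Singh, and Yilmaz are available for them, supplying at most 3 — so at least 1 slot must go unfilled.
An assignment achieving 10: Jun 11→Chen, Jun 12→Horvat, Jun 13→Bakr+Singh, Jun 14→Chen, Jun 15→Ueda, Jun 16→Horvat, Jun 17→Ueda, Jun 18→Yilmaz, Jun 19→Singh.
Loads: Bakr 1/1, Singh 2/2, Ueda 2/2, Chen 2/2, Yilmaz 1/2, Horvat 2/3.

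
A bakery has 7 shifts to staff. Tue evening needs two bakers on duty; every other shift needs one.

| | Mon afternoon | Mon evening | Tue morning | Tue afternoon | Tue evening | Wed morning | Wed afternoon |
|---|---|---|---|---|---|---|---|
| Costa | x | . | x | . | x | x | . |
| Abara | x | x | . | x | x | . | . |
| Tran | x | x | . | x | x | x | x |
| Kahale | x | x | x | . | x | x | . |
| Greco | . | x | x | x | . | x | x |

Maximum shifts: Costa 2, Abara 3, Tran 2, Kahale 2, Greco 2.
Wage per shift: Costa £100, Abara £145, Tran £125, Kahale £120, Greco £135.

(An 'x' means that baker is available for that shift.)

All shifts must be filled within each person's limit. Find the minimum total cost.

Picking the cheapest available baker for each shift independently would cost £890, but that ignores the shift limits.
An optimal schedule: Mon afternoon→Kahale, Mon evening→Greco, Tue morning→Costa, Tue afternoon→Tran, Tue evening→Costa+Kahale, Wed morning→Greco, Wed afternoon→Tran.
Total: 120 + 135 + 100 + 125 + 100 + 120 + 135 + 125 = £960.

£960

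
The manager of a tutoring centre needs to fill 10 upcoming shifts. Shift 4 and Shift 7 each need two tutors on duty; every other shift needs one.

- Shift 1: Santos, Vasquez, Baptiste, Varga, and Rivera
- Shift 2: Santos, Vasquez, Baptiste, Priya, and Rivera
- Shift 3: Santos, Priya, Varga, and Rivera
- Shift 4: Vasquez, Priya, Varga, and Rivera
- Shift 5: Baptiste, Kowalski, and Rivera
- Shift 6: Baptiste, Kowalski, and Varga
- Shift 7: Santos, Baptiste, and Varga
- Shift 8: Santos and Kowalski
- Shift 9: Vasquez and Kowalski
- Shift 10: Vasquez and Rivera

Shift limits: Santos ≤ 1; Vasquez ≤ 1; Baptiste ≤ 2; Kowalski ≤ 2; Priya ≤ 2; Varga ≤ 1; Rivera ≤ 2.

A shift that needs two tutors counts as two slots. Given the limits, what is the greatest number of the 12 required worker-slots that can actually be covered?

Total capacity across all tutors is 1+1+2+2+2+1+2 = 11, and 12 slots are needed, so at most 11 can be filled.
An assignment achieving 11: Shift 1→Baptiste, Shift 3→Priya, Shift 4→Priya+Rivera, Shift 5→Kowalski, Shift 6→Kowalski, Shift 7→Baptiste+Varga, Shift 8→Santos, Shift 9→Vasquez, Shift 10→Rivera.
Loads: Santos 1/1, Vasquez 1/1, Baptiste 2/2, Kowalski 2/2, Priya 2/2, Varga 1/1, Rivera 2/2.

11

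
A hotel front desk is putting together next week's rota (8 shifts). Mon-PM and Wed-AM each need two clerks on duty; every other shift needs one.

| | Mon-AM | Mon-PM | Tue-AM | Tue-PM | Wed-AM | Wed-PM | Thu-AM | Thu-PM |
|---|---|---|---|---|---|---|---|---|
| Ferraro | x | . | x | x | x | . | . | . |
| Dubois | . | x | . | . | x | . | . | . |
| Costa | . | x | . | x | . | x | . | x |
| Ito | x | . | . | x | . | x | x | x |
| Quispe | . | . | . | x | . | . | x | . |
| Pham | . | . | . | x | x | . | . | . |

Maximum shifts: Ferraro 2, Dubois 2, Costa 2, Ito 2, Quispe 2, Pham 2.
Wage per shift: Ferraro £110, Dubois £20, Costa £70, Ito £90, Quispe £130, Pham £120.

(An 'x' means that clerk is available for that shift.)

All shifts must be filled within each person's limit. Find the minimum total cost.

£820

Mon-PM can only be covered by Dubois and Costa, so that assignment is forced.
Tue-AM can only be covered by Ferraro, so that assignment is forced.
Picking the cheapest available clerk for each shift independently would cost £720, but that ignores the shift limits.
An optimal schedule: Mon-AM→Ferraro, Mon-PM→Dubois+Costa, Tue-AM→Ferraro, Tue-PM→Pham, Wed-AM→Dubois+Pham, Wed-PM→Costa, Thu-AM→Ito, Thu-PM→Ito.
Total: 110 + 20 + 70 + 110 + 120 + 20 + 120 + 70 + 90 + 90 = £820.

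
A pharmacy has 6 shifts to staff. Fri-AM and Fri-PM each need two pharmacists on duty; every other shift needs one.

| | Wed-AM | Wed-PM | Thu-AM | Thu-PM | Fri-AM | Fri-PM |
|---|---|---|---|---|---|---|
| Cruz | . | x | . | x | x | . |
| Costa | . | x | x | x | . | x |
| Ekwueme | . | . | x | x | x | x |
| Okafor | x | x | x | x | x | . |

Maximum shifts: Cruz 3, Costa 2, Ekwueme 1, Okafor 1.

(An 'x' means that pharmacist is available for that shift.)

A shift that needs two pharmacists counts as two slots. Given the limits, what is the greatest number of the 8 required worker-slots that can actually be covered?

Total capacity across all pharmacists is 3+2+1+1 = 7, and 8 slots are needed, so at most 7 can be filled.
An assignment achieving 7: Wed-AM→Okafor, Wed-PM→Cruz, Thu-AM→Costa, Thu-PM→Cruz, Fri-AM→Cruz, Fri-PM→Costa+Ekwueme.
Loads: Cruz 3/3, Costa 2/2, Ekwueme 1/1, Okafor 1/1.

7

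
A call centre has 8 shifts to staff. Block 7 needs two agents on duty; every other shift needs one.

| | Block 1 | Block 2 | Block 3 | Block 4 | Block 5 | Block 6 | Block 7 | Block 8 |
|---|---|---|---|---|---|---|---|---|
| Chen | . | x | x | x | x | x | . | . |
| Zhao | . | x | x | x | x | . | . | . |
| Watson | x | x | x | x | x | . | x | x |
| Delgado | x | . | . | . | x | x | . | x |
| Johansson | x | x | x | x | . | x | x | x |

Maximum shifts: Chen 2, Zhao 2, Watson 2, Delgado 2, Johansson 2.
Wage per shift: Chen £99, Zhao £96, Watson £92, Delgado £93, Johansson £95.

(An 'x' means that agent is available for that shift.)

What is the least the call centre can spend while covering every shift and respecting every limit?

Block 7 can only be covered by Watson and Johansson, so that assignment is forced.
Picking the cheapest available agent for each shift independently would cost £832, but that ignores the shift limits.
An optimal schedule: Block 1→Watson, Block 2→Johansson, Block 3→Zhao, Block 4→Zhao, Block 5→Chen, Block 6→Delgado, Block 7→Watson+Johansson, Block 8→Delgado.
Total: 92 + 95 + 96 + 96 + 99 + 93 + 92 + 95 + 93 = £851.

£851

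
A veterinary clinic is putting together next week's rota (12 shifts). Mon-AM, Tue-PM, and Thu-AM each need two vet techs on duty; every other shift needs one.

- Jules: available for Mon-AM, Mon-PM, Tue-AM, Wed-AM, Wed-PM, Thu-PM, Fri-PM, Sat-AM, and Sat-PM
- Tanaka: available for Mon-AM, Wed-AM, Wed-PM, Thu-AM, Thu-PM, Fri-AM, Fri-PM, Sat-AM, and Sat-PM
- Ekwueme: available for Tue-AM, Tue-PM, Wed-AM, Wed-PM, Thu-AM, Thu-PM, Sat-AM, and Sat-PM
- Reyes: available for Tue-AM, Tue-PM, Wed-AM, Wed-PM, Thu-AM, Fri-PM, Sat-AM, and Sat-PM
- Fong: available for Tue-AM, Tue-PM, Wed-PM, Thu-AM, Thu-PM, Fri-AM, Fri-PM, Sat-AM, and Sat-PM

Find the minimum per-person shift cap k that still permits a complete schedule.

3

With 5 vet techs and 15 worker-slots to fill, someone must work at least ⌈15/5⌉ = 3 shifts, so k ≥ 3.
k = 3 works: Mon-AM→Jules+Tanaka, Mon-PM→Jules, Tue-AM→Jules, Tue-PM→Ekwueme+Reyes, Wed-AM→Tanaka, Wed-PM→Ekwueme, Thu-AM→Reyes+Fong, Thu-PM→Ekwueme, Fri-AM→Tanaka, Fri-PM→Reyes, Sat-AM→Fong, Sat-PM→Fong.
Loads: Jules 3, Tanaka 3, Ekwueme 3, Reyes 3, Fong 3 — all ≤ 3.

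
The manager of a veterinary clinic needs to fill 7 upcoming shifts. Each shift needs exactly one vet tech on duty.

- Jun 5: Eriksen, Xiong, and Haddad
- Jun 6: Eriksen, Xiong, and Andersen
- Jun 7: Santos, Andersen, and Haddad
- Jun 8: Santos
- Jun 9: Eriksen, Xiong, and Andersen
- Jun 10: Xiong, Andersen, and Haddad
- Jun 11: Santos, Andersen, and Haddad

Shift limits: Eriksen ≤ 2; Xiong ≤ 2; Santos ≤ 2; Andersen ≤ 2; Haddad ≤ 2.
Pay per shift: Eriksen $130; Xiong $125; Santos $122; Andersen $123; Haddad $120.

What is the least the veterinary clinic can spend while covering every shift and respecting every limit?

Jun 8 can only be covered by Santos, so that assignment is forced.
Picking the cheapest available vet tech for each shift independently would cost $848, but that ignores the shift limits.
An optimal schedule: Jun 5→Haddad, Jun 6→Andersen, Jun 7→Haddad, Jun 8→Santos, Jun 9→Andersen, Jun 10→Xiong, Jun 11→Santos.
Total: 120 + 123 + 120 + 122 + 123 + 125 + 122 = $855.

$855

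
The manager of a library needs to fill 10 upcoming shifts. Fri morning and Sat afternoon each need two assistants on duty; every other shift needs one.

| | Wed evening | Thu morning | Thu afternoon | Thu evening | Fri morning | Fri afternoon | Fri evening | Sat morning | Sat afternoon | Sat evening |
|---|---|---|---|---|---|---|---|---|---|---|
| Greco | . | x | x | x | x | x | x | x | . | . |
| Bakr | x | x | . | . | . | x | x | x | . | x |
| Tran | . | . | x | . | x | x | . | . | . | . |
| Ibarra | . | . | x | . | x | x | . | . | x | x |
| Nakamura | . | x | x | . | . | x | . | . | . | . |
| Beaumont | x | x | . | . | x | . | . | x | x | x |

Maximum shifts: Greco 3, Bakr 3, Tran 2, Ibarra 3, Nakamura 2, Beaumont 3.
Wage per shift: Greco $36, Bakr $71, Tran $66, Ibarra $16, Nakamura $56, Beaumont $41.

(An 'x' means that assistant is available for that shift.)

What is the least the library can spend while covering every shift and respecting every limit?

$457

Thu evening can only be covered by Greco, so that assignment is forced.
Sat afternoon can only be covered by Ibarra and Beaumont, so that assignment is forced.
Picking the cheapest available assistant for each shift independently would cost $342, but that ignores the shift limits.
An optimal schedule: Wed evening→Beaumont, Thu morning→Beaumont, Thu afternoon→Nakamura, Thu evening→Greco, Fri morning→Ibarra+Tran, Fri afternoon→Nakamura, Fri evening→Greco, Sat morning→Greco, Sat afternoon→Ibarra+Beaumont, Sat evening→Ibarra.
Total: 41 + 41 + 56 + 36 + 16 + 66 + 56 + 36 + 36 + 16 + 41 + 16 = $457.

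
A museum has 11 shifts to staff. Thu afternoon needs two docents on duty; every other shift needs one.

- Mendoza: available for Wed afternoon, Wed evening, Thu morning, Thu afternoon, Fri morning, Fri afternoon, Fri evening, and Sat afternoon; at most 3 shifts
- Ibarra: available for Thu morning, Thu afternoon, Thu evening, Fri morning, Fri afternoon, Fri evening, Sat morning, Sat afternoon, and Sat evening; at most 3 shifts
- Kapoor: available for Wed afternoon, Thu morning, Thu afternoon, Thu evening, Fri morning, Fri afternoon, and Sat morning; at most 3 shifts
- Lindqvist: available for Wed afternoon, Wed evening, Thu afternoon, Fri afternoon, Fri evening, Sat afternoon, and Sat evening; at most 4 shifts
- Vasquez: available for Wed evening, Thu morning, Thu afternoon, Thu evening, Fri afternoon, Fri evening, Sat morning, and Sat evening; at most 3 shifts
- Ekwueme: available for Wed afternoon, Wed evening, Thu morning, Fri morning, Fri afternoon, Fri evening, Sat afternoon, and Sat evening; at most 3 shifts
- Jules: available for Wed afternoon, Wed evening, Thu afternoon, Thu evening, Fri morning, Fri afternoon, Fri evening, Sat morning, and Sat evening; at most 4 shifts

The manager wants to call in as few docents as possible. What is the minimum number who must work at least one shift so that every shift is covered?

4

12 slots to fill and no one can take more than 4, so at least ⌈12/4⌉ = 3 docents are needed.
Any 3 docents together have capacity at most 4+4+3 = 11 < 12 slots, so 3 can never suffice.
Mendoza, Ibarra, Kapoor, and Lindqvist alone can cover everything: Wed afternoon→Mendoza, Wed evening→Mendoza, Thu morning→Mendoza, Thu afternoon→Kapoor+Lindqvist, Thu evening→Ibarra, Fri morning→Kapoor, Fri afternoon→Kapoor, Fri evening→Lindqvist, Sat morning→Ibarra, Sat afternoon→Lindqvist, Sat evening→Ibarra.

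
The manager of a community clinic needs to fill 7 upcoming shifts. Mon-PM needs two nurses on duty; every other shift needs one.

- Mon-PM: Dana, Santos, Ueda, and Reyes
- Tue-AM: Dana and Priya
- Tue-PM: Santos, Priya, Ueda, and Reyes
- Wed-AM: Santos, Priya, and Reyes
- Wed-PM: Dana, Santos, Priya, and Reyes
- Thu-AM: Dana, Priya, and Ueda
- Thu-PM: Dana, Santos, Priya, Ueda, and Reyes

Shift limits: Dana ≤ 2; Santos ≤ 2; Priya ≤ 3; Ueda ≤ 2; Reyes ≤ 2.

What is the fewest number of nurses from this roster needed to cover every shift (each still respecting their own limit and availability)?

4

8 slots to fill and no one can take more than 3, so at least ⌈8/3⌉ = 3 nurses are needed.
Any 3 nurses together have capacity at most 3+2+2 = 7 < 8 slots, so 3 can never suffice.
Dana, Santos, Priya, and Ueda alone can cover everything: Mon-PM→Dana+Santos, Tue-AM→Dana, Tue-PM→Priya, Wed-AM→Santos, Wed-PM→Priya, Thu-AM→Priya, Thu-PM→Ueda.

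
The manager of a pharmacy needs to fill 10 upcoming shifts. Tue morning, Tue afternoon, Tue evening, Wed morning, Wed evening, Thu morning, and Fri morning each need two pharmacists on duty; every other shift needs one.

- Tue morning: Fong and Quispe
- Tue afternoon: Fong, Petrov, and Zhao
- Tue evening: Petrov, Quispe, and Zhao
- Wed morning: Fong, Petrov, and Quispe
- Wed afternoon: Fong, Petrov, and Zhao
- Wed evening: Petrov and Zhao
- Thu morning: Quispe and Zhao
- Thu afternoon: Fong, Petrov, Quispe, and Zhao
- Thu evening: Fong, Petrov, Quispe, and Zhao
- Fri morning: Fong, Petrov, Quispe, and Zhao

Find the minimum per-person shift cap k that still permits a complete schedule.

With 4 pharmacists and 17 worker-slots to fill, someone must work at least ⌈17/4⌉ = 5 shifts, so k ≥ 5.
k = 5 works: Tue morning→Fong+Quispe, Tue afternoon→Fong+Petrov, Tue evening→Petrov+Quispe, Wed morning→Fong+Petrov, Wed afternoon→Fong, Wed evening→Petrov+Zhao, Thu morning→Quispe+Zhao, Thu afternoon→Fong, Thu evening→Petrov, Fri morning→Quispe+Zhao.
Loads: Fong 5, Petrov 5, Quispe 4, Zhao 3 — all ≤ 5.

5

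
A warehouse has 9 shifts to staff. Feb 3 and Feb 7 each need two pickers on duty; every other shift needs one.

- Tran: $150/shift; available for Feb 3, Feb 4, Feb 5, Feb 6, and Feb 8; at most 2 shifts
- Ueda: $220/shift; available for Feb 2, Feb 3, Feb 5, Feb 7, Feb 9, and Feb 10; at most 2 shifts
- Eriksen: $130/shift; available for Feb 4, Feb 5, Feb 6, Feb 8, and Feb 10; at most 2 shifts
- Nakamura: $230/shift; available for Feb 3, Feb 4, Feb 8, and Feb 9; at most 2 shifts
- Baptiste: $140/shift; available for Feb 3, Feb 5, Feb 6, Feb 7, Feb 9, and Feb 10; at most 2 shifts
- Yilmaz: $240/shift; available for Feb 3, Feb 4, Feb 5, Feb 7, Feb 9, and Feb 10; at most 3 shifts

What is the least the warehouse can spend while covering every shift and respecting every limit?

$1980

Feb 2 can only be covered by Ueda, so that assignment is forced.
Picking the cheapest available picker for each shift independently would cost $1660, but that ignores the shift limits.
An optimal schedule: Feb 2→Ueda, Feb 3→Nakamura+Yilmaz, Feb 4→Eriksen, Feb 5→Baptiste, Feb 6→Tran, Feb 7→Ueda+Baptiste, Feb 8→Tran, Feb 9→Nakamura, Feb 10→Eriksen.
Total: 220 + 230 + 240 + 130 + 140 + 150 + 220 + 140 + 150 + 230 + 130 = $1980.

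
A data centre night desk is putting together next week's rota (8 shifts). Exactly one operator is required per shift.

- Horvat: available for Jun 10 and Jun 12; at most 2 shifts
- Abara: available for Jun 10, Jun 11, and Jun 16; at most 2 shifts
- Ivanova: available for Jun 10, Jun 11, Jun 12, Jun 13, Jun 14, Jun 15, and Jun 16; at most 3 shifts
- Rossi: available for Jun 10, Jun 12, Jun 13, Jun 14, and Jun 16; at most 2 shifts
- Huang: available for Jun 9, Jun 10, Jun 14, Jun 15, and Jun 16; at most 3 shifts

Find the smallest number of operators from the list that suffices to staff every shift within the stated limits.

3

8 slots to fill and no one can take more than 3, so at least ⌈8/3⌉ = 3 operators are needed.
Horvat, Ivanova, and Huang alone can cover everything: Jun 9→Huang, Jun 10→Horvat, Jun 11→Ivanova, Jun 12→Horvat, Jun 13→Ivanova, Jun 14→Ivanova, Jun 15→Huang, Jun 16→Huang.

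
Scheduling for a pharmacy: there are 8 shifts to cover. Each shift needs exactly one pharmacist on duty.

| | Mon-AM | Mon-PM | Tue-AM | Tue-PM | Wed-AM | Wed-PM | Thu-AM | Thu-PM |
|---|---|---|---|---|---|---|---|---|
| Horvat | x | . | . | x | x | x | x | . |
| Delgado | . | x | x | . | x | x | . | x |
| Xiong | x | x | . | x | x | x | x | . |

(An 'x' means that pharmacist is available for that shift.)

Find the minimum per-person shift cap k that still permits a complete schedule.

3

With 3 pharmacists and 8 worker-slots to fill, someone must work at least ⌈8/3⌉ = 3 shifts, so k ≥ 3.
k = 3 works: Mon-AM→Horvat, Mon-PM→Delgado, Tue-AM→Delgado, Tue-PM→Horvat, Wed-AM→Xiong, Wed-PM→Xiong, Thu-AM→Horvat, Thu-PM→Delgado.
Loads: Horvat 3, Delgado 3, Xiong 2 — all ≤ 3.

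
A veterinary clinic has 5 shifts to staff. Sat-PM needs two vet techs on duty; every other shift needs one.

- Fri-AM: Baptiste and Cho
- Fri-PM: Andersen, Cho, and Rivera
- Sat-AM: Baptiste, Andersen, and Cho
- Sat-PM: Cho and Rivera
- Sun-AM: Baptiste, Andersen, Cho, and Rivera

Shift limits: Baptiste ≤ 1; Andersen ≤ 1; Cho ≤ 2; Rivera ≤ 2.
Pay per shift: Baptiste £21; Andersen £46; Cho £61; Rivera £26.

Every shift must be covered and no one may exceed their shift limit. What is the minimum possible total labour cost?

Sat-PM can only be covered by Cho and Rivera, so that assignment is forced.
Picking the cheapest available vet tech for each shift independently would cost £176, but that ignores the shift limits.
An optimal schedule: Fri-AM→Baptiste, Fri-PM→Andersen, Sat-AM→Cho, Sat-PM→Cho+Rivera, Sun-AM→Rivera.
Total: 21 + 46 + 61 + 61 + 26 + 26 = £241.

£241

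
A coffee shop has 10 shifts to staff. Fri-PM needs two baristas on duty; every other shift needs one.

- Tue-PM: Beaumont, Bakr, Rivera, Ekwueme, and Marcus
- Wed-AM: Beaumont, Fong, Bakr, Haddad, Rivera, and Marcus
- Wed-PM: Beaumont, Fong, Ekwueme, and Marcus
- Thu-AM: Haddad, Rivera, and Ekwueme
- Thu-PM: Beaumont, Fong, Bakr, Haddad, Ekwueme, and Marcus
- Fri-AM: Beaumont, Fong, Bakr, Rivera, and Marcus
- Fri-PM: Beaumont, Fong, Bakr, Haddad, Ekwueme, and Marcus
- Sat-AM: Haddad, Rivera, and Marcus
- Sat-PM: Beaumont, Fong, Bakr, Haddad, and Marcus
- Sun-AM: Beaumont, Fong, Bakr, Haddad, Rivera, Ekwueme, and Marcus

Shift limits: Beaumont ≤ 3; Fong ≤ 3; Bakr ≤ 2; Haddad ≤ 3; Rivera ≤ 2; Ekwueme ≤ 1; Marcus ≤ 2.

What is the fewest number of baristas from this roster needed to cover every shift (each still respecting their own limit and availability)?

4

11 slots to fill and no one can take more than 3, so at least ⌈11/3⌉ = 4 baristas are needed.
Beaumont, Fong, Bakr, and Haddad alone can cover everything: Tue-PM→Beaumont, Wed-AM→Fong, Wed-PM→Beaumont, Thu-AM→Haddad, Thu-PM→Fong, Fri-AM→Beaumont, Fri-PM→Bakr+Haddad, Sat-AM→Haddad, Sat-PM→Fong, Sun-AM→Bakr.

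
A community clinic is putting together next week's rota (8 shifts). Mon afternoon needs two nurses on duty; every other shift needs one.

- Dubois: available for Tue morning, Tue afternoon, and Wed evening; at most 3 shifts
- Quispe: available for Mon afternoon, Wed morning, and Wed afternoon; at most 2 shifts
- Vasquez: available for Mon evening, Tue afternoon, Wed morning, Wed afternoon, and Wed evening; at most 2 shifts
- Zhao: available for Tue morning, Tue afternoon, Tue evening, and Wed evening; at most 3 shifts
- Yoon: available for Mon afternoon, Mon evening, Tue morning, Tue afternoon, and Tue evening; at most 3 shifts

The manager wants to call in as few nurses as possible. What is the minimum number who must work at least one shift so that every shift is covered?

9 slots to fill and no one can take more than 3, so at least ⌈9/3⌉ = 3 nurses are needed.
No set of 3 nurses can cover every shift (each such set leaves at least one shift with no one available or exceeds a cap).
Dubois, Quispe, Vasquez, and Yoon alone can cover everything: Mon afternoon→Quispe+Yoon, Mon evening→Vasquez, Tue morning→Dubois, Tue afternoon→Dubois, Tue evening→Yoon, Wed morning→Quispe, Wed afternoon→Vasquez, Wed evening→Dubois.

4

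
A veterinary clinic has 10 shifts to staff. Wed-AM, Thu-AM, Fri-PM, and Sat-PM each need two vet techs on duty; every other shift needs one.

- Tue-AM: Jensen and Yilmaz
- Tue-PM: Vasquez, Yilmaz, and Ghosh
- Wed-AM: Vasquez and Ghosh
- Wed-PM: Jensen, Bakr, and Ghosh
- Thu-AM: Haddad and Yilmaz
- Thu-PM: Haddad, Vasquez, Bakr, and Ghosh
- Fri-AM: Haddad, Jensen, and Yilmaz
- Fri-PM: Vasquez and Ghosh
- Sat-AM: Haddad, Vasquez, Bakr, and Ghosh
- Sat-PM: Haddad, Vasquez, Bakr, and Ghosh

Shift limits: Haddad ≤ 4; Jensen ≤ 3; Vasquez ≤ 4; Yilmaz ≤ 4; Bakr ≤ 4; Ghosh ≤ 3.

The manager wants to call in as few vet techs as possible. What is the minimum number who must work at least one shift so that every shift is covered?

14 slots to fill and no one can take more than 4, so at least ⌈14/4⌉ = 4 vet techs are needed.
Haddad, Vasquez, Yilmaz, and Ghosh alone can cover everything: Tue-AM→Yilmaz, Tue-PM→Yilmaz, Wed-AM→Vasquez+Ghosh, Wed-PM→Ghosh, Thu-AM→Haddad+Yilmaz, Thu-PM→Haddad, Fri-AM→Haddad, Fri-PM→Vasquez+Ghosh, Sat-AM→Vasquez, Sat-PM→Haddad+Vasquez.

4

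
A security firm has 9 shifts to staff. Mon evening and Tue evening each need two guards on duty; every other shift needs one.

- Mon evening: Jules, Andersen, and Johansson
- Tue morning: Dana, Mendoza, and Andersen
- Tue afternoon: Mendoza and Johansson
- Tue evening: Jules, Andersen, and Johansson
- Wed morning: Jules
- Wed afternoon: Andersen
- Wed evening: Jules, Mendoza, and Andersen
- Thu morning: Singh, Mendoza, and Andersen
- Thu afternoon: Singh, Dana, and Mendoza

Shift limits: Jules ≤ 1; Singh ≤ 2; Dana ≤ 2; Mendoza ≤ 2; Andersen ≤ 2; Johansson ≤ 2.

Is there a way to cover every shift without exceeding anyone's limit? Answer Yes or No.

Total capacity is 11 and 11 slots are needed, so capacity alone doesn't rule it out.
Shifts {Mon evening, Tue evening, Wed morning, Wed afternoon} need 6 worker-slots in total, but the guards available for any of those shifts (Jules, Andersen, and Johansson) can supply at most 5 among them. So no valid schedule exists.

No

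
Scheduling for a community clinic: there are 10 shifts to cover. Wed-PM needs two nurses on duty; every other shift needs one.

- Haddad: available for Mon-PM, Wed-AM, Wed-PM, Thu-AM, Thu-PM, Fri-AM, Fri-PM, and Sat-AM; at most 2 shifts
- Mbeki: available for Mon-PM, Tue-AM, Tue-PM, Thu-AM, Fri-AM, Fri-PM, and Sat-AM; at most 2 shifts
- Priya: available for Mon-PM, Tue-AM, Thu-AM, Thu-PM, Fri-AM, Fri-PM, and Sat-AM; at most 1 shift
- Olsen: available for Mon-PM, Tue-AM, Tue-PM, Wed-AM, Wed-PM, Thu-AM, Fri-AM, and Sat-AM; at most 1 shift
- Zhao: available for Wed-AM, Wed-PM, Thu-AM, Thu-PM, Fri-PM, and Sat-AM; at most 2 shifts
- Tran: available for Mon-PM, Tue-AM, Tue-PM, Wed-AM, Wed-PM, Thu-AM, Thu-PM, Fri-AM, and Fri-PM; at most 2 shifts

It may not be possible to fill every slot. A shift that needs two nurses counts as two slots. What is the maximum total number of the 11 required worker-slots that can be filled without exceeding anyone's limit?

Total capacity across all nurses is 2+2+1+1+2+2 = 10, and 11 slots are needed, so at most 10 can be filled.
An assignment achieving 10: Mon-PM→Tran, Tue-AM→Mbeki, Tue-PM→Mbeki, Wed-AM→Haddad, Wed-PM→Haddad+Olsen, Thu-PM→Priya, Fri-AM→Tran, Fri-PM→Zhao, Sat-AM→Zhao.
Loads: Haddad 2/2, Mbeki 2/2, Priya 1/1, Olsen 1/1, Zhao 2/2, Tran 2/2.

10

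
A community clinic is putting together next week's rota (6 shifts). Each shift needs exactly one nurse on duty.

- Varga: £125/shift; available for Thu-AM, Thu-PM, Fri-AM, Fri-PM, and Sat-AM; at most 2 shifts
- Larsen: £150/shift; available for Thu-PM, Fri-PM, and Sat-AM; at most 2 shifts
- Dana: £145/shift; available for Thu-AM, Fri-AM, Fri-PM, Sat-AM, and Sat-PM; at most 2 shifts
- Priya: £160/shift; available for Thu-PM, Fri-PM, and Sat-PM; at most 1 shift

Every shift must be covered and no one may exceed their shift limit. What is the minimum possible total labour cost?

£840

Picking the cheapest available nurse for each shift independently would cost £770, but that ignores the shift limits.
An optimal schedule: Thu-AM→Varga, Thu-PM→Larsen, Fri-AM→Varga, Fri-PM→Dana, Sat-AM→Larsen, Sat-PM→Dana.
Total: 125 + 150 + 125 + 145 + 150 + 145 = £840.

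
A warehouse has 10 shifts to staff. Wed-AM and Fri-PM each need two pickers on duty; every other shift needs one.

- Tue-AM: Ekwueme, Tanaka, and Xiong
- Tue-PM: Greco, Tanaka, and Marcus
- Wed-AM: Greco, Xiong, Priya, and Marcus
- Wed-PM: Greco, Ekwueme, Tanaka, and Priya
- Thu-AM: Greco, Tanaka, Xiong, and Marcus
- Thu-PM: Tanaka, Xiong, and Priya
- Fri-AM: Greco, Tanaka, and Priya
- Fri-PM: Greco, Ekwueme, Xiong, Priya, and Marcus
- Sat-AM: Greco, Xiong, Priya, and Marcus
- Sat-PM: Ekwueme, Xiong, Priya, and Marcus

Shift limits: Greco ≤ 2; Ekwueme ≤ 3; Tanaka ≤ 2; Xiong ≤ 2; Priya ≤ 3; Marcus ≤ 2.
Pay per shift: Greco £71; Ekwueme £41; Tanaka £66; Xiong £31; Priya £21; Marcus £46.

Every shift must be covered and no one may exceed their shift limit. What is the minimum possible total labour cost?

Picking the cheapest available picker for each shift independently would cost £317, but that ignores the shift limits.
An optimal schedule: Tue-AM→Xiong, Tue-PM→Marcus, Wed-AM→Priya+Xiong, Wed-PM→Ekwueme, Thu-AM→Tanaka, Thu-PM→Priya, Fri-AM→Tanaka, Fri-PM→Ekwueme+Marcus, Sat-AM→Priya, Sat-PM→Ekwueme.
Total: 31 + 46 + 21 + 31 + 41 + 66 + 21 + 66 + 41 + 46 + 21 + 41 = £472.

£472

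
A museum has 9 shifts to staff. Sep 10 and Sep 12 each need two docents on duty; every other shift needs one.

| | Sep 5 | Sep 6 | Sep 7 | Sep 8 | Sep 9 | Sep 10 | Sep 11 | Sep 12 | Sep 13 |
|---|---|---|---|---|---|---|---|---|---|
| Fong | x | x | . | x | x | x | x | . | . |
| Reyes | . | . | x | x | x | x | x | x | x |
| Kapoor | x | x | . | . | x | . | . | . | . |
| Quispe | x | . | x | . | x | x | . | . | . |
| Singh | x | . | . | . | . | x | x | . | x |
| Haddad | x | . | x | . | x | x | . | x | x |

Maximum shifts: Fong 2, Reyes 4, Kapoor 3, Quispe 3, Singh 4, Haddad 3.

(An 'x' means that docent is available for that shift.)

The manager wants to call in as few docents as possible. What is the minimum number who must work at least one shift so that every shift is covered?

11 slots to fill and no one can take more than 4, so at least ⌈11/4⌉ = 3 docents are needed.
No set of 3 docents can cover every shift (each such set leaves at least one shift with no one available or exceeds a cap).
Fong, Reyes, Kapoor, and Haddad alone can cover everything: Sep 5→Kapoor, Sep 6→Fong, Sep 7→Reyes, Sep 8→Fong, Sep 9→Kapoor, Sep 10→Reyes+Haddad, Sep 11→Reyes, Sep 12→Reyes+Haddad, Sep 13→Haddad.

4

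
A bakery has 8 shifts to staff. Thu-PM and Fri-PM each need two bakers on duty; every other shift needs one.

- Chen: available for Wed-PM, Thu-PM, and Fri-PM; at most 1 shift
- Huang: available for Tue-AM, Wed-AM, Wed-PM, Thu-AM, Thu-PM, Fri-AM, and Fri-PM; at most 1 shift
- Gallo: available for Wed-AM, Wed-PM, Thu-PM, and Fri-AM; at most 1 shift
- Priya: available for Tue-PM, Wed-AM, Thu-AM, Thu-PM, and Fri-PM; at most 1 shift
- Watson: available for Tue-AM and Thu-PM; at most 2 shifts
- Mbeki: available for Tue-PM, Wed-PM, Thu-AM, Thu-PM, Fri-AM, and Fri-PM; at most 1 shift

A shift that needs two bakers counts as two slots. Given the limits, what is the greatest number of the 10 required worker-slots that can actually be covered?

7

Total capacity across all bakers is 1+1+1+1+2+1 = 7, and 10 slots are needed, so at most 7 can be filled.
An assignment achieving 7: Tue-AM→Watson, Tue-PM→Priya, Wed-AM→Huang, Wed-PM→Chen, Thu-AM→Mbeki, Thu-PM→Watson, Fri-AM→Gallo.
Loads: Chen 1/1, Huang 1/1, Gallo 1/1, Priya 1/1, Watson 2/2, Mbeki 1/1.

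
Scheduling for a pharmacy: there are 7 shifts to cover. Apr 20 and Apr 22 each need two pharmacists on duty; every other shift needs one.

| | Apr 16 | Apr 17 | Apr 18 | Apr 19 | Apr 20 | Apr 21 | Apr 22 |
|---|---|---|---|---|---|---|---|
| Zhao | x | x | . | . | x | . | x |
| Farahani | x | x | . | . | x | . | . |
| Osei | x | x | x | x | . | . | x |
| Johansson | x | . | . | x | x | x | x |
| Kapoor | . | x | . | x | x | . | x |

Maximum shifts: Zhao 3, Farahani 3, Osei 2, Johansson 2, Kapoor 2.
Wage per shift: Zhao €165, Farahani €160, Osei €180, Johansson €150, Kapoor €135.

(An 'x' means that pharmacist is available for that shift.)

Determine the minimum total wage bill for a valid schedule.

€1395

Apr 18 can only be covered by Osei, so that assignment is forced.
Apr 21 can only be covered by Johansson, so that assignment is forced.
Picking the cheapest available pharmacist for each shift independently would cost €1320, but that ignores the shift limits.
An optimal schedule: Apr 16→Farahani, Apr 17→Farahani, Apr 18→Osei, Apr 19→Kapoor, Apr 20→Kapoor+Farahani, Apr 21→Johansson, Apr 22→Johansson+Zhao.
Total: 160 + 160 + 180 + 135 + 135 + 160 + 150 + 150 + 165 = €1395.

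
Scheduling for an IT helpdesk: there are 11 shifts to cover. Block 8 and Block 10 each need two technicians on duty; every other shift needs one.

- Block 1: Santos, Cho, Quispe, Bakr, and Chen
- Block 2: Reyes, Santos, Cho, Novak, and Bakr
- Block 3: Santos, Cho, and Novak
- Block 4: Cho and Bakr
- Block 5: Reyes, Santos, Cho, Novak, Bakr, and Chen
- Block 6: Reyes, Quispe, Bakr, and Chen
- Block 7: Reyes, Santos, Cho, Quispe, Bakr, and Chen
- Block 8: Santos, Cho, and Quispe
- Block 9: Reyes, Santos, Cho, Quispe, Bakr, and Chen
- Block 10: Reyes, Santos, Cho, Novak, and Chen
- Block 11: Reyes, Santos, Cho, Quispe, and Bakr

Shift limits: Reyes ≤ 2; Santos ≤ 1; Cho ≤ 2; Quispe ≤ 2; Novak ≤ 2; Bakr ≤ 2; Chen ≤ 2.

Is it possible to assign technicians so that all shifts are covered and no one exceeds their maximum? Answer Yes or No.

One valid schedule: Block 1→Quispe, Block 2→Reyes, Block 3→Santos, Block 4→Cho, Block 5→Novak, Block 6→Reyes, Block 7→Bakr, Block 8→Cho+Quispe, Block 9→Chen, Block 10→Novak+Chen, Block 11→Bakr.
Loads: Reyes 2/2, Santos 1/1, Cho 2/2, Quispe 2/2, Novak 2/2, Bakr 2/2, Chen 2/2 — all within limits.

Yes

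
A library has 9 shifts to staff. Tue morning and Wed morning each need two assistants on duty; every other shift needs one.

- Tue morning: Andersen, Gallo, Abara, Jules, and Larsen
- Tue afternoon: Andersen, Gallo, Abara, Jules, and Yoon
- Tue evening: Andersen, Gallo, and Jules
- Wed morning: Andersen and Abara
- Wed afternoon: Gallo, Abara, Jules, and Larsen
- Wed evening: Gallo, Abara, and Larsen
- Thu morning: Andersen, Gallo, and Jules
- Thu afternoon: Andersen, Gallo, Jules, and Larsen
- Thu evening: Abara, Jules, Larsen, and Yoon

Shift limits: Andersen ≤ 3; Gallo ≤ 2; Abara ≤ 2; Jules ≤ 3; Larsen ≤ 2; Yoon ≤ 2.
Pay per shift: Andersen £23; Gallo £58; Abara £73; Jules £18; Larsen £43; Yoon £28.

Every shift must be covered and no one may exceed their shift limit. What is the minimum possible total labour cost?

£338

Wed morning can only be covered by Andersen and Abara, so that assignment is forced.
Picking the cheapest available assistant for each shift independently would cost £288, but that ignores the shift limits.
An optimal schedule: Tue morning→Andersen+Larsen, Tue afternoon→Yoon, Tue evening→Jules, Wed morning→Andersen+Abara, Wed afternoon→Jules, Wed evening→Larsen, Thu morning→Jules, Thu afternoon→Andersen, Thu evening→Yoon.
Total: 23 + 43 + 28 + 18 + 23 + 73 + 18 + 43 + 18 + 23 + 28 = £338.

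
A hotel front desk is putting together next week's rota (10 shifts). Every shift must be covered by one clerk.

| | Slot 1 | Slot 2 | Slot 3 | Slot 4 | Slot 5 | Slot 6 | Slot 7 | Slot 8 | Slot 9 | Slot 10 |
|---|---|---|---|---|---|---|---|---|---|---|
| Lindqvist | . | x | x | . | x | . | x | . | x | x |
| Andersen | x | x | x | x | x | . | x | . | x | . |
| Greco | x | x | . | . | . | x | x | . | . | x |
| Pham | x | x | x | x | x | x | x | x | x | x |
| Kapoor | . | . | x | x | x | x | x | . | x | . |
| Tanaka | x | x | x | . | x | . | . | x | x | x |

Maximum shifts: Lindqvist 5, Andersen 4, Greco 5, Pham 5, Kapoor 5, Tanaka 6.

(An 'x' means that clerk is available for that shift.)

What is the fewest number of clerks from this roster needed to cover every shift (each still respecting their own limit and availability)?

10 slots to fill and no one can take more than 6, so at least ⌈10/6⌉ = 2 clerks are needed.
Lindqvist and Pham alone can cover everything: Slot 1→Pham, Slot 2→Lindqvist, Slot 3→Lindqvist, Slot 4→Pham, Slot 5→Lindqvist, Slot 6→Pham, Slot 7→Lindqvist, Slot 8→Pham, Slot 9→Lindqvist, Slot 10→Pham.

2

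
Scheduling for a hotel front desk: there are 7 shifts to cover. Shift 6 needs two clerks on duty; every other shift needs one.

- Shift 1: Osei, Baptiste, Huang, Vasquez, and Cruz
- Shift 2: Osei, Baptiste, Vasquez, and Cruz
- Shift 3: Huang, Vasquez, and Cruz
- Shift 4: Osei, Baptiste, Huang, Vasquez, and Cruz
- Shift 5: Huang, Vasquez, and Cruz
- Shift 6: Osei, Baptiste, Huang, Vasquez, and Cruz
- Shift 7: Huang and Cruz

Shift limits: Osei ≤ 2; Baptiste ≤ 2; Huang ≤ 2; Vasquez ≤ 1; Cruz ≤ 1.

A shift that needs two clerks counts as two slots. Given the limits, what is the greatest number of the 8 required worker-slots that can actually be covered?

Total capacity across all clerks is 2+2+2+1+1 = 8, and 8 slots are needed, so at most 8 can be filled.
An assignment achieving 8: Shift 1→Osei, Shift 2→Osei, Shift 3→Huang, Shift 4→Baptiste, Shift 5→Vasquez, Shift 6→Baptiste+Cruz, Shift 7→Huang.
Loads: Osei 2/2, Baptiste 2/2, Huang 2/2, Vasquez 1/1, Cruz 1/1.

8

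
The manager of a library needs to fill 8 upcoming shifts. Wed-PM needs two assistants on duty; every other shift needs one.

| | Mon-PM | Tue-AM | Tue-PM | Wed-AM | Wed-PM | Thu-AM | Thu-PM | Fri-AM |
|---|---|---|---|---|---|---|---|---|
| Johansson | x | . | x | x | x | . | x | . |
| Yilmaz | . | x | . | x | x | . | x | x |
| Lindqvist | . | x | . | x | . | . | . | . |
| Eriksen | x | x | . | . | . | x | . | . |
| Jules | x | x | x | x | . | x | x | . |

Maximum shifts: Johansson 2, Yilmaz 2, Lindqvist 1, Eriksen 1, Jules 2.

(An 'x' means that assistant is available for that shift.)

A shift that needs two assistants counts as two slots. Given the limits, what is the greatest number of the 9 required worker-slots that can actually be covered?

Total capacity across all assistants is 2+2+1+1+2 = 8, and 9 slots are needed, so at most 8 can be filled.
An assignment achieving 8: Mon-PM→Jules, Tue-AM→Lindqvist, Tue-PM→Johansson, Wed-PM→Johansson+Yilmaz, Thu-AM→Eriksen, Thu-PM→Jules, Fri-AM→Yilmaz.
Loads: Johansson 2/2, Yilmaz 2/2, Lindqvist 1/1, Eriksen 1/1, Jules 2/2.

8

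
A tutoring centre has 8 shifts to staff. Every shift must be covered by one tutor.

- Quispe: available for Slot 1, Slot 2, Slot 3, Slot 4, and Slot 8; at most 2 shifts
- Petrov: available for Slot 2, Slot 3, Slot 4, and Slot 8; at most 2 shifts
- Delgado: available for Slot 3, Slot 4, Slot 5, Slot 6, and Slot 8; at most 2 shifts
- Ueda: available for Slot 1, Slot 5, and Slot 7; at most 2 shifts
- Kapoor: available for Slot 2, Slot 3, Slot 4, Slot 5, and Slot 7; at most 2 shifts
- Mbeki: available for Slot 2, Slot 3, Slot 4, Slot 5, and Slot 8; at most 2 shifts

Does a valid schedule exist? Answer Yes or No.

Yes

Slot 6 can only be covered by Delgado, so that assignment is forced.
One valid schedule: Slot 1→Quispe, Slot 2→Quispe, Slot 3→Petrov, Slot 4→Kapoor, Slot 5→Delgado, Slot 6→Delgado, Slot 7→Ueda, Slot 8→Petrov.
Loads: Quispe 2/2, Petrov 2/2, Delgado 2/2, Ueda 1/2, Kapoor 1/2, Mbeki 0/2 — all within limits.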